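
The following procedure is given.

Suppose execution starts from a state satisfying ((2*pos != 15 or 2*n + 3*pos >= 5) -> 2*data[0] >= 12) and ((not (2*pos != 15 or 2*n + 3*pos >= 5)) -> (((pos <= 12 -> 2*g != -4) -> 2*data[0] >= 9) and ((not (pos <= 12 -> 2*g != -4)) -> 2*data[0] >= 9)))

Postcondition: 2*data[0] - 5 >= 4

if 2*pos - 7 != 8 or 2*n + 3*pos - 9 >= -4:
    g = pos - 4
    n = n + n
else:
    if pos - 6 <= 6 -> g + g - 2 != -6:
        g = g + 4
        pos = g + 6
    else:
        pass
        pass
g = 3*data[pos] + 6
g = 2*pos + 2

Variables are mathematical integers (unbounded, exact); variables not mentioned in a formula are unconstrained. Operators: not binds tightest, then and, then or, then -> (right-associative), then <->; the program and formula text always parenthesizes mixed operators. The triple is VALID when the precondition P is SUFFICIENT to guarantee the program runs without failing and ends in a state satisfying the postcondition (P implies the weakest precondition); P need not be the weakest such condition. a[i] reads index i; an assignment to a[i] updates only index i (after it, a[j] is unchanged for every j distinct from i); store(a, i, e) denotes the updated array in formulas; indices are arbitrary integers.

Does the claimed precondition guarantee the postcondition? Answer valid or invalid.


Working backward. After the program, the postcondition 2*data[0] - 5 >= 4 must hold; in canonical form it is 2*data[0] >= 9.
Before g := 2*pos + 2: 2*data[0] >= 9
Before g := 3*data[pos] + 6: 2*data[0] >= 9
Then branch requires 2*data[0] >= 9; else branch requires ((pos <= 12 -> 2*g != -4) -> 2*data[0] >= 9) and ((not (pos <= 12 -> 2*g != -4)) -> 2*data[0] >= 9).
Before the if: ((2*pos != 15 or 2*n + 3*pos >= 5) -> 2*data[0] >= 9) and ((not (2*pos != 15 or 2*n + 3*pos >= 5)) -> (((pos <= 12 -> 2*g != -4) -> 2*data[0] >= 9) and ((not (pos <= 12 -> 2*g != -4)) -> 2*data[0] >= 9)))
The weakest precondition is ((2*pos != 15 or 2*n + 3*pos >= 5) -> 2*data[0] >= 9) and ((not (2*pos != 15 or 2*n + 3*pos >= 5)) -> (((pos <= 12 -> 2*g != -4) -> 2*data[0] >= 9) and ((not (pos <= 12 -> 2*g != -4)) -> 2*data[0] >= 9))).
Check whether ((2*pos != 15 or 2*n + 3*pos >= 5) -> 2*data[0] >= 12) and ((not (2*pos != 15 or 2*n + 3*pos >= 5)) -> (((pos <= 12 -> 2*g != -4) -> 2*data[0] >= 9) and ((not (pos <= 12 -> 2*g != -4)) -> 2*data[0] >= 9))) implies it.
Every state satisfying the precondition satisfies the weakest precondition: the implication holds.
Answer: valid


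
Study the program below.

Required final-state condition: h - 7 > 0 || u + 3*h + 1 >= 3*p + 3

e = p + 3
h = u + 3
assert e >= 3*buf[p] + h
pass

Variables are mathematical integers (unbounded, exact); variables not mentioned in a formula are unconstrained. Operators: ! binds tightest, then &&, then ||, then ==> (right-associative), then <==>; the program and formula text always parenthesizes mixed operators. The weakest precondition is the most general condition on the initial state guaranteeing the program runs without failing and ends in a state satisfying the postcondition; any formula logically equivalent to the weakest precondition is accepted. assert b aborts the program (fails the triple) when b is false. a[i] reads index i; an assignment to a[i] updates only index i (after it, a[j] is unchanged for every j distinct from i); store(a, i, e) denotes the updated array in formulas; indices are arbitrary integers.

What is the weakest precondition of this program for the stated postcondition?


Working backward. After the program, the postcondition h - 7 > 0 || u + 3*h + 1 >= 3*p + 3 must hold; in canonical form it is h > 7 || 3*h + u >= 3*p + 2.
Before skip: h > 7 || 3*h + u >= 3*p + 2
Before assert e >= 3*buf[p] + h: e >= 3*buf[p] + h && (h > 7 || 3*h + u >= 3*p + 2)
Before h := u + 3: e >= 3*buf[p] + u + 3 && (u > 4 || 4*u >= 3*p - 7)
Before e := p + 3: p >= 3*buf[p] + u && (u > 4 || 4*u >= 3*p - 7)
Answer: WP = p >= 3*buf[p] + u && (u > 4 || 4*u >= 3*p - 7)


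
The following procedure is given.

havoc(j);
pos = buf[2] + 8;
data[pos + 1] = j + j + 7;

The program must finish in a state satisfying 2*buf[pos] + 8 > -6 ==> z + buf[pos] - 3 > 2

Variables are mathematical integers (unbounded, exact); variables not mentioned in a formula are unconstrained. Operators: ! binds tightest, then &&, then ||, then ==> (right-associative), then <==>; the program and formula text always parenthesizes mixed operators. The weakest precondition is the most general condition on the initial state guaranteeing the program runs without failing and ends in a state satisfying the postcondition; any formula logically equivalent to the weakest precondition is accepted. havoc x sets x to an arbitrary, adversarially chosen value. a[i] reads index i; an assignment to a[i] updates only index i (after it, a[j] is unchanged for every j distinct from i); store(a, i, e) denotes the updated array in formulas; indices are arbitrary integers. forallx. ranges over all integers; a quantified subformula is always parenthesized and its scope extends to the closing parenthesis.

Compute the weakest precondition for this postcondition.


Working backward. After the program, the postcondition 2*buf[pos] + 8 > -6 ==> z + buf[pos] - 3 > 2 must hold; in canonical form it is 2*buf[pos] > -14 ==> buf[pos] + z > 5.
Before data[pos + 1] := j + j + 7: 2*buf[pos] > -14 ==> buf[pos] + z > 5
Before pos := buf[2] + 8: 2*buf[buf[2] + 8] > -14 ==> buf[buf[2] + 8] + z > 5
Before havoc j: 2*buf[buf[2] + 8] > -14 ==> buf[buf[2] + 8] + z > 5
Answer: WP = 2*buf[buf[2] + 8] > -14 ==> buf[buf[2] + 8] + z > 5


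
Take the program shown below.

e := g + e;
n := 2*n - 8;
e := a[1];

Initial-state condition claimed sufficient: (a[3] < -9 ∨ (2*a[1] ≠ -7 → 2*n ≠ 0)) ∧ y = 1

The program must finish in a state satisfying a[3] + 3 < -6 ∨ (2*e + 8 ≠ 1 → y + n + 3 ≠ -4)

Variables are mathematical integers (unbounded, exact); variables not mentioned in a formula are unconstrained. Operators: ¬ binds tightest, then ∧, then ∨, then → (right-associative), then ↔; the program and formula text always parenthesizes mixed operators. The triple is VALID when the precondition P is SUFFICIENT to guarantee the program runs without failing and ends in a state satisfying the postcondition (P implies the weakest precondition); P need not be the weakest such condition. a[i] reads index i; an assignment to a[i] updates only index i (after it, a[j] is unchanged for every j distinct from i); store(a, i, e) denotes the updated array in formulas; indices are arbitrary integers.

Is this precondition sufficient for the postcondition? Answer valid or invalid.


Working backward. After the program, the postcondition a[3] + 3 < -6 ∨ (2*e + 8 ≠ 1 → y + n + 3 ≠ -4) must hold; in canonical form it is a[3] < -9 ∨ (2*e ≠ -7 → n + y ≠ -7).
Before e := a[1]: a[3] < -9 ∨ (2*a[1] ≠ -7 → n + y ≠ -7)
Before n := 2*n - 8: a[3] < -9 ∨ (2*a[1] ≠ -7 → 2*n + y ≠ 1)
Before e := g + e: a[3] < -9 ∨ (2*a[1] ≠ -7 → 2*n + y ≠ 1)
The weakest precondition is a[3] < -9 ∨ (2*a[1] ≠ -7 → 2*n + y ≠ 1).
Check whether (a[3] < -9 ∨ (2*a[1] ≠ -7 → 2*n ≠ 0)) ∧ y = 1 implies it.
Every state satisfying the precondition satisfies the weakest precondition: the implication holds.
Answer: valid


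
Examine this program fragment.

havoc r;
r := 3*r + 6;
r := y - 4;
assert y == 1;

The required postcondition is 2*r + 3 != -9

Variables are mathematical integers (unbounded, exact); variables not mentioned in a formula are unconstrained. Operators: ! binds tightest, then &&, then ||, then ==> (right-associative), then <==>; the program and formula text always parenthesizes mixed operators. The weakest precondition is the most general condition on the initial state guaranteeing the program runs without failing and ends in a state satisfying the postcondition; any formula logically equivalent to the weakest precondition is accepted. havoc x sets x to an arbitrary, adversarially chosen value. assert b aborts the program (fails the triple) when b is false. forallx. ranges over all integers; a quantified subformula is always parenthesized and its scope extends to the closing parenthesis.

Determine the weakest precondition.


Working backward. After the program, the postcondition 2*r + 3 != -9 must hold; in canonical form it is 2*r != -12.
Before assert y == 1: y == 1 && 2*r != -12
Before r := y - 4: y == 1 && 2*y != -4
Before r := 3*r + 6: y == 1 && 2*y != -4
Before havoc r: y == 1 && 2*y != -4
Answer: WP = y == 1 && 2*y != -4


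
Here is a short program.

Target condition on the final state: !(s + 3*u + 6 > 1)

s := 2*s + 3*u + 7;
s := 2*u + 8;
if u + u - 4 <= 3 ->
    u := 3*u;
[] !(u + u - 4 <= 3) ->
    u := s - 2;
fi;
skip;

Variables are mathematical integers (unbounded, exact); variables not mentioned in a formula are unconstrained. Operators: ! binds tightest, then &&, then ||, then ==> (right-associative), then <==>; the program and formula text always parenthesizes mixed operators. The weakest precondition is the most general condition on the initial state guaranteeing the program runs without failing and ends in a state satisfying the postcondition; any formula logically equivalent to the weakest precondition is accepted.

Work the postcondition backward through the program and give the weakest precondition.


Working backward. After the program, the postcondition !(s + 3*u + 6 > 1) must hold; in canonical form it is !(s + 3*u > -5).
Before skip: !(s + 3*u > -5)
Then branch requires !(s + 9*u > -5); else branch requires !(4*s > 1).
Before the if: (2*u <= 7 ==> (!(s + 9*u > -5))) && ((!(2*u <= 7)) ==> (!(4*s > 1)))
Before s := 2*u + 8: (2*u <= 7 ==> (!(11*u > -13))) && ((!(2*u <= 7)) ==> (!(8*u > -31)))
Before s := 2*s + 3*u + 7: (2*u <= 7 ==> (!(11*u > -13))) && ((!(2*u <= 7)) ==> (!(8*u > -31)))
Answer: WP = (2*u <= 7 ==> (!(11*u > -13))) && ((!(2*u <= 7)) ==> (!(8*u > -31)))


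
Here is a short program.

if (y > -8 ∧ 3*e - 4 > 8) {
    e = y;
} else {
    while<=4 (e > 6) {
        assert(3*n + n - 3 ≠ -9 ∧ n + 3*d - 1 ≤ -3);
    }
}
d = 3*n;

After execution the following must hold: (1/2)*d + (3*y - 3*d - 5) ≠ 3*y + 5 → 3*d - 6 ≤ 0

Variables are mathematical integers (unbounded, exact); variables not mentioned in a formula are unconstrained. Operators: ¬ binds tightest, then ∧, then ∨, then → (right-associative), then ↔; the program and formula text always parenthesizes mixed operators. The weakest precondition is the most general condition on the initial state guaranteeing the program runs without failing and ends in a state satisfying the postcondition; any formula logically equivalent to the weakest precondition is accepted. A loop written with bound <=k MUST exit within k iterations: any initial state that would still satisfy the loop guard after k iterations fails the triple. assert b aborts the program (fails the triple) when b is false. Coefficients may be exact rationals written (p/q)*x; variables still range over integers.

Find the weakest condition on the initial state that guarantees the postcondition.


Working backward. After the program, the postcondition (1/2)*d + (3*y - 3*d - 5) ≠ 3*y + 5 → 3*d - 6 ≤ 0 must hold; in canonical form it is (5/2)*d ≠ -10 → 3*d ≤ 6.
Before d := 3*n: (15/2)*n ≠ -10 → 9*n ≤ 6
Then branch requires (15/2)*n ≠ -10 → 9*n ≤ 6; else branch requires (e > 6 → (4*n ≠ -6 ∧ 3*d + n ≤ -2 ∧ (e > 6 → (4*n ≠ -6 ∧ 3*d + n ≤ -2 ∧ (e > 6 → (4*n ≠ -6 ∧ 3*d + n ≤ -2 ∧ (e > 6 → (4*n ≠ -6 ∧ 3*d + n ≤ -2 ∧ (¬(e > 6)) ∧ ((15/2)*n ≠ -10 → 9*n ≤ 6))) ∧ ((¬(e > 6)) → ((15/2)*n ≠ -10 → 9*n ≤ 6)))) ∧ ((¬(e > 6)) → ((15/2)*n ≠ -10 → 9*n ≤ 6)))) ∧ ((¬(e > 6)) → ((15/2)*n ≠ -10 → 9*n ≤ 6)))) ∧ ((¬(e > 6)) → ((15/2)*n ≠ -10 → 9*n ≤ 6)).
Before the if: ((y > -8 ∧ 3*e > 12) → ((15/2)*n ≠ -10 → 9*n ≤ 6)) ∧ ((¬(y > -8 ∧ 3*e > 12)) → ((e > 6 → (4*n ≠ -6 ∧ 3*d + n ≤ -2 ∧ (e > 6 → (4*n ≠ -6 ∧ 3*d + n ≤ -2 ∧ (e > 6 → (4*n ≠ -6 ∧ 3*d + n ≤ -2 ∧ (e > 6 → (4*n ≠ -6 ∧ 3*d + n ≤ -2 ∧ (¬(e > 6)) ∧ ((15/2)*n ≠ -10 → 9*n ≤ 6))) ∧ ((¬(e > 6)) → ((15/2)*n ≠ -10 → 9*n ≤ 6)))) ∧ ((¬(e > 6)) → ((15/2)*n ≠ -10 → 9*n ≤ 6)))) ∧ ((¬(e > 6)) → ((15/2)*n ≠ -10 → 9*n ≤ 6)))) ∧ ((¬(e > 6)) → ((15/2)*n ≠ -10 → 9*n ≤ 6))))
Answer: WP = ((y > -8 ∧ 3*e > 12) → ((15/2)*n ≠ -10 → 9*n ≤ 6)) ∧ ((¬(y > -8 ∧ 3*e > 12)) → ((e > 6 → (4*n ≠ -6 ∧ 3*d + n ≤ -2 ∧ (e > 6 → (4*n ≠ -6 ∧ 3*d + n ≤ -2 ∧ (e > 6 → (4*n ≠ -6 ∧ 3*d + n ≤ -2 ∧ (e > 6 → (4*n ≠ -6 ∧ 3*d + n ≤ -2 ∧ (¬(e > 6)) ∧ ((15/2)*n ≠ -10 → 9*n ≤ 6))) ∧ ((¬(e > 6)) → ((15/2)*n ≠ -10 → 9*n ≤ 6)))) ∧ ((¬(e > 6)) → ((15/2)*n ≠ -10 → 9*n ≤ 6)))) ∧ ((¬(e > 6)) → ((15/2)*n ≠ -10 → 9*n ≤ 6)))) ∧ ((¬(e > 6)) → ((15/2)*n ≠ -10 → 9*n ≤ 6))))


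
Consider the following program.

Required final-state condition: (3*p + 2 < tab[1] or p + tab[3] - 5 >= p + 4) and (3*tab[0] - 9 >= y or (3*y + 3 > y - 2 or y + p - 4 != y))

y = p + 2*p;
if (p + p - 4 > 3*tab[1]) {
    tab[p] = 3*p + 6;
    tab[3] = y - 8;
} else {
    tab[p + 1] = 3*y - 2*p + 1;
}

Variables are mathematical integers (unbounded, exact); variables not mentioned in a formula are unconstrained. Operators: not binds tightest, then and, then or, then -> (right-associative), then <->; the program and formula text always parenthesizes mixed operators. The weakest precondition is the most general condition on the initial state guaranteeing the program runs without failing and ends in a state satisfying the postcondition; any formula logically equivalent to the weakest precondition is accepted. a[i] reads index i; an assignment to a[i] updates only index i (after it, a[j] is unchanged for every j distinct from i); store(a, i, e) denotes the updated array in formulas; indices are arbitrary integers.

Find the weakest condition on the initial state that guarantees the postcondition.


Working backward. After the program, the postcondition (3*p + 2 < tab[1] or p + tab[3] - 5 >= p + 4) and (3*tab[0] - 9 >= y or (3*y + 3 > y - 2 or y + p - 4 != y)) must hold; in canonical form it is (3*p < tab[1] - 2 or tab[3] >= 9) and (3*tab[0] >= y + 9 or 2*y > -5 or p != 4).
Then branch requires (3*p < store(tab, p, 3*p + 6)[1] - 2 or y >= 17) and (3*store(tab, p, 3*p + 6)[0] >= y + 9 or 2*y > -5 or p != 4); else branch requires (3*p < store(tab, p + 1, -2*p + 3*y + 1)[1] - 2 or store(tab, p + 1, -2*p + 3*y + 1)[3] >= 9) and (3*store(tab, p + 1, -2*p + 3*y + 1)[0] >= y + 9 or 2*y > -5 or p != 4).
Before the if: (2*p > 3*tab[1] + 4 -> ((3*p < store(tab, p, 3*p + 6)[1] - 2 or y >= 17) and (3*store(tab, p, 3*p + 6)[0] >= y + 9 or 2*y > -5 or p != 4))) and ((not (2*p > 3*tab[1] + 4)) -> ((3*p < store(tab, p + 1, -2*p + 3*y + 1)[1] - 2 or store(tab, p + 1, -2*p + 3*y + 1)[3] >= 9) and (3*store(tab, p + 1, -2*p + 3*y + 1)[0] >= y + 9 or 2*y > -5 or p != 4)))
Before y := p + 2*p: (2*p > 3*tab[1] + 4 -> ((3*p < store(tab, p, 3*p + 6)[1] - 2 or 3*p >= 17) and (3*store(tab, p, 3*p + 6)[0] >= 3*p + 9 or 6*p > -5 or p != 4))) and ((not (2*p > 3*tab[1] + 4)) -> ((3*p < store(tab, p + 1, 7*p + 1)[1] - 2 or store(tab, p + 1, 7*p + 1)[3] >= 9) and (3*store(tab, p + 1, 7*p + 1)[0] >= 3*p + 9 or 6*p > -5 or p != 4)))
Answer: WP = (2*p > 3*tab[1] + 4 -> ((3*p < store(tab, p, 3*p + 6)[1] - 2 or 3*p >= 17) and (3*store(tab, p, 3*p + 6)[0] >= 3*p + 9 or 6*p > -5 or p != 4))) and ((not (2*p > 3*tab[1] + 4)) -> ((3*p < store(tab, p + 1, 7*p + 1)[1] - 2 or store(tab, p + 1, 7*p + 1)[3] >= 9) and (3*store(tab, p + 1, 7*p + 1)[0] >= 3*p + 9 or 6*p > -5 or p != 4)))


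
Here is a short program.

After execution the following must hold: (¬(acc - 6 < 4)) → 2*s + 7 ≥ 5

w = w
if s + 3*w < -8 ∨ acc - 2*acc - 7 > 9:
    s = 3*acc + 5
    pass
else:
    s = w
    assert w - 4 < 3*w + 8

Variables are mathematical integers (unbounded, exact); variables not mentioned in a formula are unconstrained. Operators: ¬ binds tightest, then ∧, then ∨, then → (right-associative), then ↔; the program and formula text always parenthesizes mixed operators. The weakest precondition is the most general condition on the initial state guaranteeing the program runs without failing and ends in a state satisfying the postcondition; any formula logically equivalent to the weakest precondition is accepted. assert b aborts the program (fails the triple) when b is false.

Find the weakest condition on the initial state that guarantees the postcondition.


Working backward. After the program, the postcondition (¬(acc - 6 < 4)) → 2*s + 7 ≥ 5 must hold; in canonical form it is (¬(acc < 10)) → 2*s ≥ -2.
Then branch requires (¬(acc < 10)) → 6*acc ≥ -12; else branch requires 2*w > -12 ∧ ((¬(acc < 10)) → 2*w ≥ -2).
Before the if: ((s + 3*w < -8 ∨ acc < -16) → ((¬(acc < 10)) → 6*acc ≥ -12)) ∧ ((¬(s + 3*w < -8 ∨ acc < -16)) → (2*w > -12 ∧ ((¬(acc < 10)) → 2*w ≥ -2)))
Before w := w: ((s + 3*w < -8 ∨ acc < -16) → ((¬(acc < 10)) → 6*acc ≥ -12)) ∧ ((¬(s + 3*w < -8 ∨ acc < -16)) → (2*w > -12 ∧ ((¬(acc < 10)) → 2*w ≥ -2)))
Answer: WP = ((s + 3*w < -8 ∨ acc < -16) → ((¬(acc < 10)) → 6*acc ≥ -12)) ∧ ((¬(s + 3*w < -8 ∨ acc < -16)) → (2*w > -12 ∧ ((¬(acc < 10)) → 2*w ≥ -2)))


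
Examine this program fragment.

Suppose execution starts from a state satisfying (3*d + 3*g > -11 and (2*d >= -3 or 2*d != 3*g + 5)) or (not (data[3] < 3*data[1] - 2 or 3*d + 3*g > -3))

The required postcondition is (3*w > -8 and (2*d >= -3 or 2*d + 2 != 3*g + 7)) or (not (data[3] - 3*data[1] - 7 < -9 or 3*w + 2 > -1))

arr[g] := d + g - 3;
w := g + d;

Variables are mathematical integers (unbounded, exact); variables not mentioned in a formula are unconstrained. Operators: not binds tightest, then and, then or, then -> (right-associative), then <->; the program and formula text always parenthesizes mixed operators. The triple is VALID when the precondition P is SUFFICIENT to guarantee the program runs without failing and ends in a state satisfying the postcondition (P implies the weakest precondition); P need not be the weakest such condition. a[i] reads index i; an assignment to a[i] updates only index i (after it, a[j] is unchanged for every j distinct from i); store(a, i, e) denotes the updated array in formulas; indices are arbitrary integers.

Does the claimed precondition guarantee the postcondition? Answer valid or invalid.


Working backward. After the program, the postcondition (3*w > -8 and (2*d >= -3 or 2*d + 2 != 3*g + 7)) or (not (data[3] - 3*data[1] - 7 < -9 or 3*w + 2 > -1)) must hold; in canonical form it is (3*w > -8 and (2*d >= -3 or 2*d != 3*g + 5)) or (not (data[3] < 3*data[1] - 2 or 3*w > -3)).
Before w := g + d: (3*d + 3*g > -8 and (2*d >= -3 or 2*d != 3*g + 5)) or (not (data[3] < 3*data[1] - 2 or 3*d + 3*g > -3))
Before arr[g] := d + g - 3: (3*d + 3*g > -8 and (2*d >= -3 or 2*d != 3*g + 5)) or (not (data[3] < 3*data[1] - 2 or 3*d + 3*g > -3))
The weakest precondition is (3*d + 3*g > -8 and (2*d >= -3 or 2*d != 3*g + 5)) or (not (data[3] < 3*data[1] - 2 or 3*d + 3*g > -3)).
Check whether (3*d + 3*g > -11 and (2*d >= -3 or 2*d != 3*g + 5)) or (not (data[3] < 3*data[1] - 2 or 3*d + 3*g > -3)) implies it.
Countermodel: at the initial state d = -1, data = {[1] = 6517, [3] = 19548, elsewhere 6517}, g = -2, the precondition holds but the weakest precondition fails.
Answer: invalid


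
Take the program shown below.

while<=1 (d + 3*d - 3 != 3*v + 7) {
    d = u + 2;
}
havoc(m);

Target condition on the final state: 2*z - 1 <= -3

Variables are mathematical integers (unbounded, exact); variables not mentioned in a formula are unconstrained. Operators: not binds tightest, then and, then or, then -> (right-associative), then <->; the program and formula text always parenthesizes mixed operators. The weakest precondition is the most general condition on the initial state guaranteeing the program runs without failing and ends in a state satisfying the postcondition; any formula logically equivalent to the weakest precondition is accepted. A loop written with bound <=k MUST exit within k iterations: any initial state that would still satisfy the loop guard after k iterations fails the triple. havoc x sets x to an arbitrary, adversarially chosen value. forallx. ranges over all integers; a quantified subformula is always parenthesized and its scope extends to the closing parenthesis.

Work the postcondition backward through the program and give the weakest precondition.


Working backward. After the program, the postcondition 2*z - 1 <= -3 must hold; in canonical form it is 2*z <= -2.
Before havoc m: 2*z <= -2
Before the loop (bound <=1), unroll the exhaustion recursion (WP_0 = exit-now case; WP_j = one more guarded iteration, up to j = 1):
  WP_0: (not (4*d != 3*v + 10)) and 2*z <= -2
  WP_1: (4*d != 3*v + 10 -> ((not (4*u != 3*v + 2)) and 2*z <= -2)) and ((not (4*d != 3*v + 10)) -> 2*z <= -2)
So before the loop: (4*d != 3*v + 10 -> ((not (4*u != 3*v + 2)) and 2*z <= -2)) and ((not (4*d != 3*v + 10)) -> 2*z <= -2)
Answer: WP = (4*d != 3*v + 10 -> ((not (4*u != 3*v + 2)) and 2*z <= -2)) and ((not (4*d != 3*v + 10)) -> 2*z <= -2)


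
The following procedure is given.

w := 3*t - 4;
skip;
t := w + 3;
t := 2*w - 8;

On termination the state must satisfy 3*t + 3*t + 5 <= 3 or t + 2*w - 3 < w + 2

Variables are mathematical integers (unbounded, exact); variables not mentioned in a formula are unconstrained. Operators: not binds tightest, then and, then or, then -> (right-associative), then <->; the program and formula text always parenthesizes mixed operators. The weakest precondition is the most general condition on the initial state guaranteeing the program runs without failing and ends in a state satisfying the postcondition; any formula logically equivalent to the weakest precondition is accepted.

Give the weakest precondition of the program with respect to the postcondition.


Working backward. After the program, the postcondition 3*t + 3*t + 5 <= 3 or t + 2*w - 3 < w + 2 must hold; in canonical form it is 6*t <= -2 or t + w < 5.
Before t := 2*w - 8: 12*w <= 46 or 3*w < 13
Before t := w + 3: 12*w <= 46 or 3*w < 13
Before skip: 12*w <= 46 or 3*w < 13
Before w := 3*t - 4: 36*t <= 94 or 9*t < 25
Answer: WP = 36*t <= 94 or 9*t < 25


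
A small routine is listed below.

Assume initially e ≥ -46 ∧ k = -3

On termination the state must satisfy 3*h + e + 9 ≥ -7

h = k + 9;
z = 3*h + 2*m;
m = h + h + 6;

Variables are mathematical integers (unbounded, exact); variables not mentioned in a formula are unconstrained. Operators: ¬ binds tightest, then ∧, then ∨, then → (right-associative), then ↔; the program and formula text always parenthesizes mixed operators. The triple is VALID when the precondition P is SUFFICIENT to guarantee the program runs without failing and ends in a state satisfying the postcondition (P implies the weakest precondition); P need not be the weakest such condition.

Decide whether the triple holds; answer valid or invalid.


Working backward. After the program, the postcondition 3*h + e + 9 ≥ -7 must hold; in canonical form it is e + 3*h ≥ -16.
Before m := h + h + 6: e + 3*h ≥ -16
Before z := 3*h + 2*m: e + 3*h ≥ -16
Before h := k + 9: e + 3*k ≥ -43
The weakest precondition is e + 3*k ≥ -43.
Check whether e ≥ -46 ∧ k = -3 implies it.
Countermodel: at the initial state e = -46, k = -3, the precondition holds but the weakest precondition fails.
Answer: invalid


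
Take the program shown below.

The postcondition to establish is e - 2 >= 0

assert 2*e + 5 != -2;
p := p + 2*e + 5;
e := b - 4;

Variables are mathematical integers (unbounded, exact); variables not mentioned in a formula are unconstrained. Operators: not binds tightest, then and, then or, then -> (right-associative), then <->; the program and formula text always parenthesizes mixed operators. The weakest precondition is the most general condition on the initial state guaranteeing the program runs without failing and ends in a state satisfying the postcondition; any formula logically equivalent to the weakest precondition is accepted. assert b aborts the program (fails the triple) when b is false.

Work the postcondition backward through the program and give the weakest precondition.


Working backward. After the program, the postcondition e - 2 >= 0 must hold; in canonical form it is e >= 2.
Before e := b - 4: b >= 6
Before p := p + 2*e + 5: b >= 6
Before assert 2*e + 5 != -2: 2*e != -7 and b >= 6
Answer: WP = 2*e != -7 and b >= 6


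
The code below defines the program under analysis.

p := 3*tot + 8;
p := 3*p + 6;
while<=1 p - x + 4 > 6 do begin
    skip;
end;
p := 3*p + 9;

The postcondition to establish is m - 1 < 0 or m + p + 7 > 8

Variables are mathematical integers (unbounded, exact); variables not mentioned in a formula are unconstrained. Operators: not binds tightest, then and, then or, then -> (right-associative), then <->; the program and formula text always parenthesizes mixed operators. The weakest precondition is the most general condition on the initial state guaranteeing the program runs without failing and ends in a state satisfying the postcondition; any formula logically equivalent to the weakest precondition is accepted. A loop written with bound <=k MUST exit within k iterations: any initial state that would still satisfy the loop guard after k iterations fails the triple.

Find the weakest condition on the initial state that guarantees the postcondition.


Working backward. After the program, the postcondition m - 1 < 0 or m + p + 7 > 8 must hold; in canonical form it is m < 1 or m + p > 1.
Before p := 3*p + 9: m < 1 or m + 3*p > -8
Before the loop (bound <=1), unroll the exhaustion recursion (WP_0 = exit-now case; WP_j = one more guarded iteration, up to j = 1):
  WP_0: (not (p > x + 2)) and (m < 1 or m + 3*p > -8)
  WP_1: (p > x + 2 -> ((not (p > x + 2)) and (m < 1 or m + 3*p > -8))) and ((not (p > x + 2)) -> (m < 1 or m + 3*p > -8))
So before the loop: (p > x + 2 -> ((not (p > x + 2)) and (m < 1 or m + 3*p > -8))) and ((not (p > x + 2)) -> (m < 1 or m + 3*p > -8))
Before p := 3*p + 6: (3*p > x - 4 -> ((not (3*p > x - 4)) and (m < 1 or m + 9*p > -26))) and ((not (3*p > x - 4)) -> (m < 1 or m + 9*p > -26))
Before p := 3*tot + 8: (9*tot > x - 28 -> ((not (9*tot > x - 28)) and (m < 1 or m + 27*tot > -98))) and ((not (9*tot > x - 28)) -> (m < 1 or m + 27*tot > -98))
Answer: WP = (9*tot > x - 28 -> ((not (9*tot > x - 28)) and (m < 1 or m + 27*tot > -98))) and ((not (9*tot > x - 28)) -> (m < 1 or m + 27*tot > -98))


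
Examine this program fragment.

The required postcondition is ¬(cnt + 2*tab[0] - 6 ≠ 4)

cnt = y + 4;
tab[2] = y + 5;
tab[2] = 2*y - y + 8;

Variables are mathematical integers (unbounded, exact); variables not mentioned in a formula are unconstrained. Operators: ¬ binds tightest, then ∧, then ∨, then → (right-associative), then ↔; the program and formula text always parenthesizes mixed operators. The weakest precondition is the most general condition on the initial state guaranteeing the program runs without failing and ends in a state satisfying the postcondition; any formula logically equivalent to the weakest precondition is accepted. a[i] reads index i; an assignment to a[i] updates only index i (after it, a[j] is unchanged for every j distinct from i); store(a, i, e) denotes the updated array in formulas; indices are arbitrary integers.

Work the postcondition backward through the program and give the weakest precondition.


Working backward. After the program, the postcondition ¬(cnt + 2*tab[0] - 6 ≠ 4) must hold; in canonical form it is ¬(2*tab[0] + cnt ≠ 10).
Before tab[2] := 2*y - y + 8: ¬(2*tab[0] + cnt ≠ 10)
Before tab[2] := y + 5: ¬(2*tab[0] + cnt ≠ 10)
Before cnt := y + 4: ¬(2*tab[0] + y ≠ 6)
Answer: WP = ¬(2*tab[0] + y ≠ 6)


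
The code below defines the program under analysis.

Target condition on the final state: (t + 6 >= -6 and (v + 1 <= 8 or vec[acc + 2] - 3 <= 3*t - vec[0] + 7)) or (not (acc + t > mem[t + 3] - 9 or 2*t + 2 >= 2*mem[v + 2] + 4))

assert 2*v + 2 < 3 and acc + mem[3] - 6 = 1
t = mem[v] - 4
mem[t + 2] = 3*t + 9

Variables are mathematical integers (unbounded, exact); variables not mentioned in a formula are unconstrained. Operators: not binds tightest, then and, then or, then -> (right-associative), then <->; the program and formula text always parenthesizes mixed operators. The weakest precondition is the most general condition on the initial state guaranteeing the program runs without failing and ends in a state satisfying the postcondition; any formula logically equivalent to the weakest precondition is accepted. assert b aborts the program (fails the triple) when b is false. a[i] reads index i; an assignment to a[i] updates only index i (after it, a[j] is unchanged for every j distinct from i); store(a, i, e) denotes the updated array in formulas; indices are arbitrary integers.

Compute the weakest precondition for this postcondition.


Working backward. After the program, the postcondition (t + 6 >= -6 and (v + 1 <= 8 or vec[acc + 2] - 3 <= 3*t - vec[0] + 7)) or (not (acc + t > mem[t + 3] - 9 or 2*t + 2 >= 2*mem[v + 2] + 4)) must hold; in canonical form it is (t >= -12 and (v <= 7 or vec[acc + 2] + vec[0] <= 3*t + 10)) or (not (acc + t > mem[t + 3] - 9 or 2*t >= 2*mem[v + 2] + 2)).
Before mem[t + 2] := 3*t + 9: (t >= -12 and (v <= 7 or vec[acc + 2] + vec[0] <= 3*t + 10)) or (not (acc + t > store(mem, t + 2, 3*t + 9)[t + 3] - 9 or 2*t >= 2*store(mem, t + 2, 3*t + 9)[v + 2] + 2))
Before t := mem[v] - 4: (mem[v] >= -8 and (v <= 7 or vec[acc + 2] + vec[0] <= 3*mem[v] - 2)) or (not (mem[v] + acc > store(mem, mem[v] - 2, 3*mem[v] - 3)[mem[v] - 1] - 5 or 2*mem[v] >= 2*store(mem, mem[v] - 2, 3*mem[v] - 3)[v + 2] + 10))
Before assert 2*v + 2 < 3 and acc + mem[3] - 6 = 1: 2*v < 1 and mem[3] + acc = 7 and ((mem[v] >= -8 and (v <= 7 or vec[acc + 2] + vec[0] <= 3*mem[v] - 2)) or (not (mem[v] + acc > store(mem, mem[v] - 2, 3*mem[v] - 3)[mem[v] - 1] - 5 or 2*mem[v] >= 2*store(mem, mem[v] - 2, 3*mem[v] - 3)[v + 2] + 10)))
Answer: WP = 2*v < 1 and mem[3] + acc = 7 and ((mem[v] >= -8 and (v <= 7 or vec[acc + 2] + vec[0] <= 3*mem[v] - 2)) or (not (mem[v] + acc > store(mem, mem[v] - 2, 3*mem[v] - 3)[mem[v] - 1] - 5 or 2*mem[v] >= 2*store(mem, mem[v] - 2, 3*mem[v] - 3)[v + 2] + 10)))


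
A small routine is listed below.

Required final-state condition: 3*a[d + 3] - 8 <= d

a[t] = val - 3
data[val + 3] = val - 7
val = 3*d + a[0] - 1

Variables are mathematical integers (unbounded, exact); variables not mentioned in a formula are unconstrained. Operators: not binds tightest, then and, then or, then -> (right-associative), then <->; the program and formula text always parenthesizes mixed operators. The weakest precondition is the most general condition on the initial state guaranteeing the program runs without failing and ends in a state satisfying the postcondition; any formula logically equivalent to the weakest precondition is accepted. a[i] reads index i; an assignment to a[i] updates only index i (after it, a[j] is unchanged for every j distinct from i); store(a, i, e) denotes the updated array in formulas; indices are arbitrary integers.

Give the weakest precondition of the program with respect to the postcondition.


Working backward. After the program, the postcondition 3*a[d + 3] - 8 <= d must hold; in canonical form it is 3*a[d + 3] <= d + 8.
Before val := 3*d + a[0] - 1: 3*a[d + 3] <= d + 8
Before data[val + 3] := val - 7: 3*a[d + 3] <= d + 8
Before a[t] := val - 3: 3*store(a, t, val - 3)[d + 3] <= d + 8
Answer: WP = 3*store(a, t, val - 3)[d + 3] <= d + 8


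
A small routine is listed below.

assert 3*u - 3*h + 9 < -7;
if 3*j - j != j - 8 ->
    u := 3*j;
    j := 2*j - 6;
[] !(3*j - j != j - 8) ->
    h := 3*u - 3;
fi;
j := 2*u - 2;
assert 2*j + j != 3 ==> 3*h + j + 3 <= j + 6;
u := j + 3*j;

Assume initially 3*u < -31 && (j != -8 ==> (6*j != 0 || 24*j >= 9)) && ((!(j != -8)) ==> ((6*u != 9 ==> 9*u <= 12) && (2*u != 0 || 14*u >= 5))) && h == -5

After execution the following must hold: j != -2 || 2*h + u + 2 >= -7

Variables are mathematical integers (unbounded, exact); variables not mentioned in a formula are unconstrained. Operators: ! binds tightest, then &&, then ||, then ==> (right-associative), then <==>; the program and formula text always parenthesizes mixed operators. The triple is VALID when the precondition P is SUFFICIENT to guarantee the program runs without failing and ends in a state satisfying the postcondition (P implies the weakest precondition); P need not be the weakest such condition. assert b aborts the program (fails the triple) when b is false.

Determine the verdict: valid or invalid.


Working backward. After the program, the postcondition j != -2 || 2*h + u + 2 >= -7 must hold; in canonical form it is j != -2 || 2*h + u >= -9.
Before u := j + 3*j: j != -2 || 2*h + 4*j >= -9
Before assert 2*j + j != 3 ==> 3*h + j + 3 <= j + 6: (3*j != 3 ==> 3*h <= 3) && (j != -2 || 2*h + 4*j >= -9)
Before j := 2*u - 2: (6*u != 9 ==> 3*h <= 3) && (2*u != 0 || 2*h + 8*u >= -1)
Then branch requires (18*j != 9 ==> 3*h <= 3) && (6*j != 0 || 2*h + 24*j >= -1); else branch requires (6*u != 9 ==> 9*u <= 12) && (2*u != 0 || 14*u >= 5).
Before the if: (j != -8 ==> ((18*j != 9 ==> 3*h <= 3) && (6*j != 0 || 2*h + 24*j >= -1))) && ((!(j != -8)) ==> ((6*u != 9 ==> 9*u <= 12) && (2*u != 0 || 14*u >= 5)))
Before assert 3*u - 3*h + 9 < -7: 3*u < 3*h - 16 && (j != -8 ==> ((18*j != 9 ==> 3*h <= 3) && (6*j != 0 || 2*h + 24*j >= -1))) && ((!(j != -8)) ==> ((6*u != 9 ==> 9*u <= 12) && (2*u != 0 || 14*u >= 5)))
The weakest precondition is 3*u < 3*h - 16 && (j != -8 ==> ((18*j != 9 ==> 3*h <= 3) && (6*j != 0 || 2*h + 24*j >= -1))) && ((!(j != -8)) ==> ((6*u != 9 ==> 9*u <= 12) && (2*u != 0 || 14*u >= 5))).
Check whether 3*u < -31 && (j != -8 ==> (6*j != 0 || 24*j >= 9)) && ((!(j != -8)) ==> ((6*u != 9 ==> 9*u <= 12) && (2*u != 0 || 14*u >= 5))) && h == -5 implies it.
Every state satisfying the precondition satisfies the weakest precondition: the implication holds.
Answer: valid


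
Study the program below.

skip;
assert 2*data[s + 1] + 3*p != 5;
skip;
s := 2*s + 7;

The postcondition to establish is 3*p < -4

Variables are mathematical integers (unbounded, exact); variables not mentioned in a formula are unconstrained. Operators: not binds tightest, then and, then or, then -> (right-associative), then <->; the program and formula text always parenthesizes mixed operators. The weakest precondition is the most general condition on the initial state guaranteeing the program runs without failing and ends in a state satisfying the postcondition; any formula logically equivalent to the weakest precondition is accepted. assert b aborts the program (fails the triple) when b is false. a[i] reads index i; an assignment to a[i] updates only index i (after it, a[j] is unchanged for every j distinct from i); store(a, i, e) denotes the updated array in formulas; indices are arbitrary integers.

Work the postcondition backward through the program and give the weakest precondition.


Working backward. After the program, 3*p < -4 must hold.
Before s := 2*s + 7: 3*p < -4
Before skip: 3*p < -4
Before assert 2*data[s + 1] + 3*p != 5: 2*data[s + 1] + 3*p != 5 and 3*p < -4
Before skip: 2*data[s + 1] + 3*p != 5 and 3*p < -4
Answer: WP = 2*data[s + 1] + 3*p != 5 and 3*p < -4


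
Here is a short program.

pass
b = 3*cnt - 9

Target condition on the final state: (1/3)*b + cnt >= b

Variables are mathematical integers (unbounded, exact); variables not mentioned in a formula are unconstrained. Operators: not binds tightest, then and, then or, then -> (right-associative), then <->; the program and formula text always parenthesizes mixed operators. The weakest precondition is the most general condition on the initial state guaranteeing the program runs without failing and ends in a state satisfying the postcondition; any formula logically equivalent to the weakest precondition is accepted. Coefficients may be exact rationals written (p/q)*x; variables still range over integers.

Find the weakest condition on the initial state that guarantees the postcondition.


Working backward. After the program, the postcondition (1/3)*b + cnt >= b must hold; in canonical form it is cnt >= (2/3)*b.
Before b := 3*cnt - 9: cnt <= 6
Before skip: cnt <= 6
Answer: WP = cnt <= 6


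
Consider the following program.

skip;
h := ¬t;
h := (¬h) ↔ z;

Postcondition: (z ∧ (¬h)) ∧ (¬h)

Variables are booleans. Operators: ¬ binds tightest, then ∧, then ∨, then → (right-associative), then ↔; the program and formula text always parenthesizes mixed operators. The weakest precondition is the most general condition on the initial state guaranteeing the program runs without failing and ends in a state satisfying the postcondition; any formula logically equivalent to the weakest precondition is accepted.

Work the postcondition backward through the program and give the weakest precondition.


Working backward. After the program, the postcondition (z ∧ (¬h)) ∧ (¬h) must hold; in canonical form it is z ∧ (¬h).
Before h := (¬h) ↔ z: z ∧ (¬((¬h) ↔ z))
Before h := ¬t: z ∧ (¬(t ↔ z))
Before skip: z ∧ (¬(t ↔ z))
Answer: WP = z ∧ (¬(t ↔ z))


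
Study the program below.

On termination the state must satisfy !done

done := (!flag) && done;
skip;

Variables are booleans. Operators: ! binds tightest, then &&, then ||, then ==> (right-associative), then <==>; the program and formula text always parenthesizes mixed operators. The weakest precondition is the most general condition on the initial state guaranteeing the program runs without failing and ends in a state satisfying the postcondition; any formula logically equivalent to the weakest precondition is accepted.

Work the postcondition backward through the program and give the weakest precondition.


Working backward. After the program, !done must hold.
Before skip: !done
Before done := (!flag) && done: !((!flag) && done)
Answer: WP = !((!flag) && done)


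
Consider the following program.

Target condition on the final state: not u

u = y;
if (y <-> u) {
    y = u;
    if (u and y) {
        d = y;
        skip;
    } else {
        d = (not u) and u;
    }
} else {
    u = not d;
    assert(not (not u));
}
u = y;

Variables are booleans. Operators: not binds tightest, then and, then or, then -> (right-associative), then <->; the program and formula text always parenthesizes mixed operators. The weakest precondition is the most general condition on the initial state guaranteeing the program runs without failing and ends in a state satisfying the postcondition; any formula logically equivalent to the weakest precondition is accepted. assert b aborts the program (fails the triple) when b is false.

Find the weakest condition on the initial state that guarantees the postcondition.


Working backward. After the program, not u must hold.
Before u := y: not y
Then branch requires u -> (not u); else branch requires (not d) and (not y).
Before the if: ((y <-> u) -> (u -> (not u))) and ((not (y <-> u)) -> ((not d) and (not y)))
Before u := y: y -> (not y)
Answer: WP = y -> (not y)


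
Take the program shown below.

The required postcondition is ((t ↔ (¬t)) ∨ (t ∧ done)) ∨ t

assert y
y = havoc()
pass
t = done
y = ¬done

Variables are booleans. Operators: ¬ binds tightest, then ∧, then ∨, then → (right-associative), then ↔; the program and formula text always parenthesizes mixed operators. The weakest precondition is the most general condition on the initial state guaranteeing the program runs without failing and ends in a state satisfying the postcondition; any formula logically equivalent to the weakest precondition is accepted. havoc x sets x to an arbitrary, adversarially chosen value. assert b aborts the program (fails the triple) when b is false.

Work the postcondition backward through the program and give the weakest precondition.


Working backward. After the program, the postcondition ((t ↔ (¬t)) ∨ (t ∧ done)) ∨ t must hold; in canonical form it is (t ↔ (¬t)) ∨ (t ∧ done) ∨ t.
Before y := ¬done: (t ↔ (¬t)) ∨ (t ∧ done) ∨ t
Before t := done: (done ↔ (¬done)) ∨ done
Before skip: (done ↔ (¬done)) ∨ done
Before havoc y: (done ↔ (¬done)) ∨ done
Before assert y: y ∧ ((done ↔ (¬done)) ∨ done)
Answer: WP = y ∧ ((done ↔ (¬done)) ∨ done)
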